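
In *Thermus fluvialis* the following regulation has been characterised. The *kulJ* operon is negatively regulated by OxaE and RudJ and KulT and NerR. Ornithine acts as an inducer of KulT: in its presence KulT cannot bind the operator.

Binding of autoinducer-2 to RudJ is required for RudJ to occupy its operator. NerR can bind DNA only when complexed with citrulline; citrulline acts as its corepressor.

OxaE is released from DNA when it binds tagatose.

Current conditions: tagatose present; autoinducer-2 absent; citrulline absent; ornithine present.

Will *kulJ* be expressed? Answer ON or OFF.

ON

Tagatose is present, so OxaE is inactive.
Autoinducer-2 is absent, so RudJ is inactive.
Ornithine is present, so KulT is inactive.
Citrulline is absent, so NerR is inactive.
With no repressor bound, *kulJ* is transcribed.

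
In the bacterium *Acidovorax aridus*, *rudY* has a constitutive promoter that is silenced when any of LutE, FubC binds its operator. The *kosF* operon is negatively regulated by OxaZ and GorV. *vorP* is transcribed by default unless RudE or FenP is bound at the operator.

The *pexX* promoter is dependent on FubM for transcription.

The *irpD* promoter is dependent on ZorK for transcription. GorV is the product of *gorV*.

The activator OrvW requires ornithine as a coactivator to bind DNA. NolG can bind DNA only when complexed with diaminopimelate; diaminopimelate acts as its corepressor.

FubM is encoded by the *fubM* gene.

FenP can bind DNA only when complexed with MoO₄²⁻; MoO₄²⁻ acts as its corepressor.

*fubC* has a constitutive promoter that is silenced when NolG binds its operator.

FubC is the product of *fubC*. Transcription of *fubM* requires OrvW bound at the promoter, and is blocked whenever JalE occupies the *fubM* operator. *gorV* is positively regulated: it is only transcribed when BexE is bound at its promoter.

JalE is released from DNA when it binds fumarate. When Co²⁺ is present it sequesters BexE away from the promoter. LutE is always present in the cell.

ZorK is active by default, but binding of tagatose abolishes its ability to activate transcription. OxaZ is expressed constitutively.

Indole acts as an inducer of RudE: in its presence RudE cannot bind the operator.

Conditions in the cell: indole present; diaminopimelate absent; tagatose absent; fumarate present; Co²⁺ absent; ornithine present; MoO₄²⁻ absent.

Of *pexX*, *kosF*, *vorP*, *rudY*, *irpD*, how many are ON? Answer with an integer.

Fumarate is present, so JalE is inactive.
Ornithine is present, so OrvW is active.
No repressor is bound and OrvW is active, so *fubM* is transcribed.
So FubM is produced and active.
No repressor is bound and FubM is active, so *pexX* is transcribed.
→ *pexX* is ON.
OxaZ is produced constitutively and is active.
Co²⁺ is absent, so BexE is active.
No repressor is bound and BexE is active, so *gorV* is transcribed.
So GorV is produced and active.
With repressor OxaZ bound, *kosF* is not transcribed.
→ *kosF* is OFF.
Indole is present, so RudE is inactive.
MoO₄²⁻ is absent, so FenP is inactive.
With no repressor bound, *vorP* is transcribed.
→ *vorP* is ON.
LutE is produced constitutively and is active.
Diaminopimelate is absent, so NolG is inactive.
With no repressor bound, *fubC* is transcribed.
So FubC is produced and active.
With repressor LutE bound, *rudY* is not transcribed.
→ *rudY* is OFF.
Tagatose is absent, so ZorK is active.
No repressor is bound and ZorK is active, so *irpD* is transcribed.
→ *irpD* is ON.
3 of the 5 genes are transcribed.

3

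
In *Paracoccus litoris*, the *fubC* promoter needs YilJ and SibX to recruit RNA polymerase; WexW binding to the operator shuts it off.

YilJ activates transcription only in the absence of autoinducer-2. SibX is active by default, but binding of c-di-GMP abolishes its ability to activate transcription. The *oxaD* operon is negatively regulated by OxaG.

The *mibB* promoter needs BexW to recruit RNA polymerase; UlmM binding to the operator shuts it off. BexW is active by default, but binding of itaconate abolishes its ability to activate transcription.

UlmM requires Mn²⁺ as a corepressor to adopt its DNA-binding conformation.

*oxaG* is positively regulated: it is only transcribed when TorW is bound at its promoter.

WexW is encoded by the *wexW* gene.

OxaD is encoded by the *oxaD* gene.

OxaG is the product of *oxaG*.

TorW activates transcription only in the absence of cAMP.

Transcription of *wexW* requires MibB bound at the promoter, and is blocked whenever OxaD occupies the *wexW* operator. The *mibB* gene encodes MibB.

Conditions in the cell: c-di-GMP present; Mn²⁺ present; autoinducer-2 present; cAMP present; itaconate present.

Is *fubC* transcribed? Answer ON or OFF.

OFF

cAMP is present, so TorW is inactive.
Required activator TorW is absent, so *oxaG* is not transcribed.
So OxaG is not produced.
With no repressor bound, *oxaD* is transcribed.
So OxaD is produced and active.
Mn²⁺ is present, so UlmM is active.
Itaconate is present, so BexW is inactive.
With repressor UlmM bound, *mibB* is not transcribed.
So MibB is not produced.
With repressor OxaD bound, *wexW* is not transcribed.
So WexW is not produced.
Autoinducer-2 is present, so YilJ is inactive.
c-di-GMP is present, so SibX is inactive.
Required activator YilJ is absent, so *fubC* is not transcribed.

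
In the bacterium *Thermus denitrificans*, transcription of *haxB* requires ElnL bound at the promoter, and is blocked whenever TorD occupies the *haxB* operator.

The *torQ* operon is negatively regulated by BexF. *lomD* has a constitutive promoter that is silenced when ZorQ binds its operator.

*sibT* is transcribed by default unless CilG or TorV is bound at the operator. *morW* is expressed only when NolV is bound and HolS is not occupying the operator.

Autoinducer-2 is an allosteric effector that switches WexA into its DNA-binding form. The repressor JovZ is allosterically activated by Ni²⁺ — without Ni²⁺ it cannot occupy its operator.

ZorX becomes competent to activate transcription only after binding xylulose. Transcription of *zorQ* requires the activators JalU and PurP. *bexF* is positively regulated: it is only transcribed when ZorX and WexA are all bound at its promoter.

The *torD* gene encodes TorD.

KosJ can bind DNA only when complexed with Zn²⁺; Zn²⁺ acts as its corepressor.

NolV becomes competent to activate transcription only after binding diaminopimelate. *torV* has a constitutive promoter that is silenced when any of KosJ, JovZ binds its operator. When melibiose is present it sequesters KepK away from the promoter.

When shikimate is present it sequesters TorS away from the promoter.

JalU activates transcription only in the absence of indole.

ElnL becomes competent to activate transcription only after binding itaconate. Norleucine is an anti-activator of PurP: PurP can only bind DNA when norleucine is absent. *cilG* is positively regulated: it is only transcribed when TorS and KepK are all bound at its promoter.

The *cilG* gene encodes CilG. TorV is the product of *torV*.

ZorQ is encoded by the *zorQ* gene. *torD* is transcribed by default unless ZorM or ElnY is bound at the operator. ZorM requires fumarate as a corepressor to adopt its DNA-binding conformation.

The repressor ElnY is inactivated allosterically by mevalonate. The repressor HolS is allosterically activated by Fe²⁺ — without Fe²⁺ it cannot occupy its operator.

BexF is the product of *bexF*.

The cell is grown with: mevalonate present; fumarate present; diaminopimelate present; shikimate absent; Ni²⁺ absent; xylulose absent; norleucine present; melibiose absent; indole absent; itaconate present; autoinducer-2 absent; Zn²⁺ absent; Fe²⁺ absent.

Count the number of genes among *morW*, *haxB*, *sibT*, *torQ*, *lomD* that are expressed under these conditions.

Fe²⁺ is absent, so HolS is inactive.
Diaminopimelate is present, so NolV is active.
No repressor is bound and NolV is active, so *morW* is transcribed.
→ *morW* is ON.
Fumarate is present, so ZorM is active.
Mevalonate is present, so ElnY is inactive.
With repressor ZorM bound, *torD* is not transcribed.
So TorD is not produced.
Itaconate is present, so ElnL is active.
No repressor is bound and ElnL is active, so *haxB* is transcribed.
→ *haxB* is ON.
Shikimate is absent, so TorS is active.
Melibiose is absent, so KepK is active.
No repressor is bound and TorS and KepK are active, so *cilG* is transcribed.
So CilG is produced and active.
Zn²⁺ is absent, so KosJ is inactive.
Ni²⁺ is absent, so JovZ is inactive.
With no repressor bound, *torV* is transcribed.
So TorV is produced and active.
With repressor CilG bound, *sibT* is not transcribed.
→ *sibT* is OFF.
Xylulose is absent, so ZorX is inactive.
Autoinducer-2 is absent, so WexA is inactive.
Required activator ZorX is absent, so *bexF* is not transcribed.
So BexF is not produced.
With no repressor bound, *torQ* is transcribed.
→ *torQ* is ON.
Indole is absent, so JalU is active.
Norleucine is present, so PurP is inactive.
Required activator PurP is absent, so *zorQ* is not transcribed.
So ZorQ is not produced.
With no repressor bound, *lomD* is transcribed.
→ *lomD* is ON.
4 of the 5 genes are transcribed.

4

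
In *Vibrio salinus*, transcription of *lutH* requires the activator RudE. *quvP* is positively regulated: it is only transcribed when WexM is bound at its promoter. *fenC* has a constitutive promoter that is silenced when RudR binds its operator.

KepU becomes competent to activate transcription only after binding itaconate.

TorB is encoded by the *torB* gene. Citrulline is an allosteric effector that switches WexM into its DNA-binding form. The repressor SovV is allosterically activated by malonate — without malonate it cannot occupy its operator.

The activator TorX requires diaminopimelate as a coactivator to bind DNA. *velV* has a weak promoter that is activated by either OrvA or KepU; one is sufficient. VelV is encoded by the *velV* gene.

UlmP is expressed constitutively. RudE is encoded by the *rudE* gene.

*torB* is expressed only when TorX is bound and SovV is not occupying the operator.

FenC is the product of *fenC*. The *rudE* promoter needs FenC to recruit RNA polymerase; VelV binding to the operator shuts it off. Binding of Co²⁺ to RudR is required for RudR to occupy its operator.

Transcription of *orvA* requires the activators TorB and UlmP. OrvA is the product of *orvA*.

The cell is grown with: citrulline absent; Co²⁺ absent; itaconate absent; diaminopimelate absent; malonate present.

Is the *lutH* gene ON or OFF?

ON

Malonate is present, so SovV is active.
Diaminopimelate is absent, so TorX is inactive.
With repressor SovV bound, *torB* is not transcribed.
So TorB is not produced.
UlmP is produced constitutively and is active.
Required activator TorB is absent, so *orvA* is not transcribed.
So OrvA is not produced.
Itaconate is absent, so KepU is inactive.
No activator is available at the *velV* promoter, so *velV* is not transcribed.
So VelV is not produced.
Co²⁺ is absent, so RudR is inactive.
With no repressor bound, *fenC* is transcribed.
So FenC is produced and active.
No repressor is bound and FenC is active, so *rudE* is transcribed.
So RudE is produced and active.
No repressor is bound and RudE is active, so *lutH* is transcribed.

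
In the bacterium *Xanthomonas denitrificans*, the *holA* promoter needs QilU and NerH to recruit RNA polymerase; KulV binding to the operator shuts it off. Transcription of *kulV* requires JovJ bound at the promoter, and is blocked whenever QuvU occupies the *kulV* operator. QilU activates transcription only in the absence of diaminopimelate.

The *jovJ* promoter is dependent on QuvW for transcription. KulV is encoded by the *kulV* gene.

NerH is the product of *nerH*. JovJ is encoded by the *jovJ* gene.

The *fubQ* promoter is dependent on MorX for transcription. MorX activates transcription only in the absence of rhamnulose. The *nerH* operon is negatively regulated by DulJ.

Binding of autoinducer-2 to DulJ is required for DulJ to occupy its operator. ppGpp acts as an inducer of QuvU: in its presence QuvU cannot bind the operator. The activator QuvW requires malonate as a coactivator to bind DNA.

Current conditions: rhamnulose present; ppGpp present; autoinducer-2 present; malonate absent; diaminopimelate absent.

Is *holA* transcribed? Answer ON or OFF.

Malonate is absent, so QuvW is inactive.
Required activator QuvW is absent, so *jovJ* is not transcribed.
So JovJ is not produced.
ppGpp is present, so QuvU is inactive.
Required activator JovJ is absent, so *kulV* is not transcribed.
So KulV is not produced.
Diaminopimelate is absent, so QilU is active.
Autoinducer-2 is present, so DulJ is active.
With repressor DulJ bound, *nerH* is not transcribed.
So NerH is not produced.
Required activator NerH is absent, so *holA* is not transcribed.

OFF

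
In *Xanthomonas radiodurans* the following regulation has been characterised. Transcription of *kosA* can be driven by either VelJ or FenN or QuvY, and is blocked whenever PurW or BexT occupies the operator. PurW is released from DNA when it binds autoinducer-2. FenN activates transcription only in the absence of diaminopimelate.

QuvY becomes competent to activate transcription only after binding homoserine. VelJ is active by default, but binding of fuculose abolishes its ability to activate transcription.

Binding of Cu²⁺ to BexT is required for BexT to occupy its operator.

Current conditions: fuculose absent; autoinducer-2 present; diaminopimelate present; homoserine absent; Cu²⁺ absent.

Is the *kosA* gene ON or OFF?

ON

Fuculose is absent, so VelJ is active.
Diaminopimelate is present, so FenN is inactive.
Autoinducer-2 is present, so PurW is inactive.
Homoserine is absent, so QuvY is inactive.
Cu²⁺ is absent, so BexT is inactive.
Activator VelJ is present, so *kosA* is transcribed.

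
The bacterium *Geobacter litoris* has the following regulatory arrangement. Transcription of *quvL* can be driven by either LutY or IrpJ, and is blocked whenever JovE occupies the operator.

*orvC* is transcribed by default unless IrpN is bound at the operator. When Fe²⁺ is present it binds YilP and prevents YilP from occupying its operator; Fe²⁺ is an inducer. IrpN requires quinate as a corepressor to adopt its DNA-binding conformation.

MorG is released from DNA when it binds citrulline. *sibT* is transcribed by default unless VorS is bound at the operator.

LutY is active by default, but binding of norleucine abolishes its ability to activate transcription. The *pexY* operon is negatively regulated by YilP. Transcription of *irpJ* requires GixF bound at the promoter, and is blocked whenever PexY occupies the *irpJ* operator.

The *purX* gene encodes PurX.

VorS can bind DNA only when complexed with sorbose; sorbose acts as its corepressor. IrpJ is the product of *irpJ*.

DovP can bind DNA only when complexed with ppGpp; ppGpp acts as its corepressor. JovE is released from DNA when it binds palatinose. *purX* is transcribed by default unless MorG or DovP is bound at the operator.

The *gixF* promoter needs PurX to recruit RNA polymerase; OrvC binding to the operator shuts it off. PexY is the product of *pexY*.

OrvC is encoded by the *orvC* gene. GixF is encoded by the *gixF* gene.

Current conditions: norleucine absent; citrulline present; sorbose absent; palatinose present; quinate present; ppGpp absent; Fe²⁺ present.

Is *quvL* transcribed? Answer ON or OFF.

ON

Palatinose is present, so JovE is inactive.
Norleucine is absent, so LutY is active.
Fe²⁺ is present, so YilP is inactive.
With no repressor bound, *pexY* is transcribed.
So PexY is produced and active.
Quinate is present, so IrpN is active.
With repressor IrpN bound, *orvC* is not transcribed.
So OrvC is not produced.
Citrulline is present, so MorG is inactive.
ppGpp is absent, so DovP is inactive.
With no repressor bound, *purX* is transcribed.
So PurX is produced and active.
No repressor is bound and PurX is active, so *gixF* is transcribed.
So GixF is produced and active.
With repressor PexY bound, *irpJ* is not transcribed.
So IrpJ is not produced.
Activator LutY is present, so *quvL* is transcribed.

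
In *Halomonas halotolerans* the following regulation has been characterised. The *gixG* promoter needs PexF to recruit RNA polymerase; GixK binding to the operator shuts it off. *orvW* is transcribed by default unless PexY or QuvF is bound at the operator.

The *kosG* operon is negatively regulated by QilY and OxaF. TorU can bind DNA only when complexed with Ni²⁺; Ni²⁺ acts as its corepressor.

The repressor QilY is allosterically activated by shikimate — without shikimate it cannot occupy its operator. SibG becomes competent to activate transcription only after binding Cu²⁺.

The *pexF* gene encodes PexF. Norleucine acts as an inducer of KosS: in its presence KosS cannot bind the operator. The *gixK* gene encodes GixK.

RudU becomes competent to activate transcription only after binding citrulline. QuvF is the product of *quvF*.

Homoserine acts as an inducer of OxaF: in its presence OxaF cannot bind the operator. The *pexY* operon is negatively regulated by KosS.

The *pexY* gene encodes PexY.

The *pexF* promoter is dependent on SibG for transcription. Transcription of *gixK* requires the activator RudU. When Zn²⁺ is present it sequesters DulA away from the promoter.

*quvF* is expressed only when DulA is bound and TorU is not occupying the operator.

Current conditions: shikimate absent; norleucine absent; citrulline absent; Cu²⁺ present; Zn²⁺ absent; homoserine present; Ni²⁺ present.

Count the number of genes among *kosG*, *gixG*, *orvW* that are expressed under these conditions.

3

Shikimate is absent, so QilY is inactive.
Homoserine is present, so OxaF is inactive.
With no repressor bound, *kosG* is transcribed.
→ *kosG* is ON.
Citrulline is absent, so RudU is inactive.
Required activator RudU is absent, so *gixK* is not transcribed.
So GixK is not produced.
Cu²⁺ is present, so SibG is active.
No repressor is bound and SibG is active, so *pexF* is transcribed.
So PexF is produced and active.
No repressor is bound and PexF is active, so *gixG* is transcribed.
→ *gixG* is ON.
Norleucine is absent, so KosS is active.
With repressor KosS bound, *pexY* is not transcribed.
So PexY is not produced.
Ni²⁺ is present, so TorU is active.
Zn²⁺ is absent, so DulA is active.
With repressor TorU bound, *quvF* is not transcribed.
So QuvF is not produced.
With no repressor bound, *orvW* is transcribed.
→ *orvW* is ON.
3 of the 3 genes are transcribed.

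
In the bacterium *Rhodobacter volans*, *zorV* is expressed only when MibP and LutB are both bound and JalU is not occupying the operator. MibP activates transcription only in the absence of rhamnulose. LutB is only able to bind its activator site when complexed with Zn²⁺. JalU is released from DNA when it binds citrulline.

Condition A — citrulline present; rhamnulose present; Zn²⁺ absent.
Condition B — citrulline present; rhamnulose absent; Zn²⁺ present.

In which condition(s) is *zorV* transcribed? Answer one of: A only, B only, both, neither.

B only

Condition A:
Citrulline is present, so JalU is inactive.
Rhamnulose is present, so MibP is inactive.
Zn²⁺ is absent, so LutB is inactive.
Required activator MibP is absent, so *zorV* is not transcribed.
→ *zorV* is OFF in A.
Condition B:
Citrulline is present, so JalU is inactive.
Rhamnulose is absent, so MibP is active.
Zn²⁺ is present, so LutB is active.
No repressor is bound and MibP and LutB are active, so *zorV* is transcribed.
→ *zorV* is ON in B.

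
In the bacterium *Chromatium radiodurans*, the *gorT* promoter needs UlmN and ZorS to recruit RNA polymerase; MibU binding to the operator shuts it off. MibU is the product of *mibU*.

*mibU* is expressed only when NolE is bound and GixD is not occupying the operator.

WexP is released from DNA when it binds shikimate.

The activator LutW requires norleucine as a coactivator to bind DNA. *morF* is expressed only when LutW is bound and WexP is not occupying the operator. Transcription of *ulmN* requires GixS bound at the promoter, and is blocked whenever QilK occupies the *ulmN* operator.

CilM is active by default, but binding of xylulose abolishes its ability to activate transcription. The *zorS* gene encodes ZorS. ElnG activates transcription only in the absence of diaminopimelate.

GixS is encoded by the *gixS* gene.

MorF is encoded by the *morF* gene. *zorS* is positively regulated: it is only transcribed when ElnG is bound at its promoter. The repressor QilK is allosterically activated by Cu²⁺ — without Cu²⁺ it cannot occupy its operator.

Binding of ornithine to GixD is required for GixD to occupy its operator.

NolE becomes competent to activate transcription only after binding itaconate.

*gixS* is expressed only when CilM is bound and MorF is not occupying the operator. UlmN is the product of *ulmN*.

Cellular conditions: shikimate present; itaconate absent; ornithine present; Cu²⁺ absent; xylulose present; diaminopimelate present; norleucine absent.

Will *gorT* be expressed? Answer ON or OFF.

OFF

Ornithine is present, so GixD is active.
Itaconate is absent, so NolE is inactive.
With repressor GixD bound, *mibU* is not transcribed.
So MibU is not produced.
Shikimate is present, so WexP is inactive.
Norleucine is absent, so LutW is inactive.
Required activator LutW is absent, so *morF* is not transcribed.
So MorF is not produced.
Xylulose is present, so CilM is inactive.
Required activator CilM is absent, so *gixS* is not transcribed.
So GixS is not produced.
Cu²⁺ is absent, so QilK is inactive.
Required activator GixS is absent, so *ulmN* is not transcribed.
So UlmN is not produced.
Diaminopimelate is present, so ElnG is inactive.
Required activator ElnG is absent, so *zorS* is not transcribed.
So ZorS is not produced.
Required activator UlmN is absent, so *gorT* is not transcribed.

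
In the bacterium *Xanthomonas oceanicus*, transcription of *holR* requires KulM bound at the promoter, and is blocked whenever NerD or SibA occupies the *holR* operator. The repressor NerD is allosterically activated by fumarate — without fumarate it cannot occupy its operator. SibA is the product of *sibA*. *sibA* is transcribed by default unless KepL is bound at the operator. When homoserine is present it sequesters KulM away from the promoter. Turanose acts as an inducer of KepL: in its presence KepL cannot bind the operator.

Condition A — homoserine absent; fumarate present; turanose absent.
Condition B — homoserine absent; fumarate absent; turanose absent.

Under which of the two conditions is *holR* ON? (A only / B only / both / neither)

Condition A:
Homoserine is absent, so KulM is active.
Fumarate is present, so NerD is active.
Turanose is absent, so KepL is active.
With repressor KepL bound, *sibA* is not transcribed.
So SibA is not produced.
With repressor NerD bound, *holR* is not transcribed.
→ *holR* is OFF in A.
Condition B:
Homoserine is absent, so KulM is active.
Fumarate is absent, so NerD is inactive.
Turanose is absent, so KepL is active.
With repressor KepL bound, *sibA* is not transcribed.
So SibA is not produced.
No repressor is bound and KulM is active, so *holR* is transcribed.
→ *holR* is ON in B.

B only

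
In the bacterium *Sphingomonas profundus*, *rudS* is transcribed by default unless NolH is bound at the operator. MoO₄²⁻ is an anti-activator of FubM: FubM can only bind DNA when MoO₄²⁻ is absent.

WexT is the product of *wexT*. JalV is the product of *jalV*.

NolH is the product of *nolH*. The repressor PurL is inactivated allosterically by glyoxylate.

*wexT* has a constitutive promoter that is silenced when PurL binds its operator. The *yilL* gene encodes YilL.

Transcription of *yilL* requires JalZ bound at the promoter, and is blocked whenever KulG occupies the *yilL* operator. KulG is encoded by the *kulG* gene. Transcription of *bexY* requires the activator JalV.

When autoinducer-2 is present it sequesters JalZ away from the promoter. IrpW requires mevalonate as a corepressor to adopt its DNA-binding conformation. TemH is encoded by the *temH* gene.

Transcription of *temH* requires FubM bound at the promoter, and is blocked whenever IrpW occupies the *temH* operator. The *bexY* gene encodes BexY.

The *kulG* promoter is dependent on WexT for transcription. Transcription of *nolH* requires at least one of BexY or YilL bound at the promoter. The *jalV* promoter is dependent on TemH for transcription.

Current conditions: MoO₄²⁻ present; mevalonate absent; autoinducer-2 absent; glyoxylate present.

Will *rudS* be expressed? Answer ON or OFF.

MoO₄²⁻ is present, so FubM is inactive.
Mevalonate is absent, so IrpW is inactive.
Required activator FubM is absent, so *temH* is not transcribed.
So TemH is not produced.
Required activator TemH is absent, so *jalV* is not transcribed.
So JalV is not produced.
Required activator JalV is absent, so *bexY* is not transcribed.
So BexY is not produced.
Glyoxylate is present, so PurL is inactive.
With no repressor bound, *wexT* is transcribed.
So WexT is produced and active.
No repressor is bound and WexT is active, so *kulG* is transcribed.
So KulG is produced and active.
Autoinducer-2 is absent, so JalZ is active.
With repressor KulG bound, *yilL* is not transcribed.
So YilL is not produced.
No activator is available at the *nolH* promoter, so *nolH* is not transcribed.
So NolH is not produced.
With no repressor bound, *rudS* is transcribed.

ON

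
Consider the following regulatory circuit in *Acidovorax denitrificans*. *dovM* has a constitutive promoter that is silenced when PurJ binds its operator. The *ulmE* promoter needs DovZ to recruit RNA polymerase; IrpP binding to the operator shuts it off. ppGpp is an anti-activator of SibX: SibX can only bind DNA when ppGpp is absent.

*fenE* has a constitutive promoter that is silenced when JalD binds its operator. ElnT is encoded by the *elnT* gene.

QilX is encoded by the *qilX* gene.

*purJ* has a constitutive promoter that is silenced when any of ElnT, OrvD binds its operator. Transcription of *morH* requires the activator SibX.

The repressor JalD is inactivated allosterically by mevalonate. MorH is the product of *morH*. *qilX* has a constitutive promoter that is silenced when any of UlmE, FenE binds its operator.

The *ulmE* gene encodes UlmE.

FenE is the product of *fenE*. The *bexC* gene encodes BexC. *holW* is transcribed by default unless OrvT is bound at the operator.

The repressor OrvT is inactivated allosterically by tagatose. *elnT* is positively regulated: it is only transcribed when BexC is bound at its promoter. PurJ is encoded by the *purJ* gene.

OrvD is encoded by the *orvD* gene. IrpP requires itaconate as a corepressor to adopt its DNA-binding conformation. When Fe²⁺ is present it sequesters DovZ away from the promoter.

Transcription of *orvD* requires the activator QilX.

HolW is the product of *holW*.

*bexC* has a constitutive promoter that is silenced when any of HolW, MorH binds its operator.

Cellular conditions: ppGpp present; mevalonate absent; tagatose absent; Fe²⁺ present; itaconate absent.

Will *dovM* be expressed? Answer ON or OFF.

ON

Tagatose is absent, so OrvT is active.
With repressor OrvT bound, *holW* is not transcribed.
So HolW is not produced.
ppGpp is present, so SibX is inactive.
Required activator SibX is absent, so *morH* is not transcribed.
So MorH is not produced.
With no repressor bound, *bexC* is transcribed.
So BexC is produced and active.
No repressor is bound and BexC is active, so *elnT* is transcribed.
So ElnT is produced and active.
Itaconate is absent, so IrpP is inactive.
Fe²⁺ is present, so DovZ is inactive.
Required activator DovZ is absent, so *ulmE* is not transcribed.
So UlmE is not produced.
Mevalonate is absent, so JalD is active.
With repressor JalD bound, *fenE* is not transcribed.
So FenE is not produced.
With no repressor bound, *qilX* is transcribed.
So QilX is produced and active.
No repressor is bound and QilX is active, so *orvD* is transcribed.
So OrvD is produced and active.
With repressor ElnT bound, *purJ* is not transcribed.
So PurJ is not produced.
With no repressor bound, *dovM* is transcribed.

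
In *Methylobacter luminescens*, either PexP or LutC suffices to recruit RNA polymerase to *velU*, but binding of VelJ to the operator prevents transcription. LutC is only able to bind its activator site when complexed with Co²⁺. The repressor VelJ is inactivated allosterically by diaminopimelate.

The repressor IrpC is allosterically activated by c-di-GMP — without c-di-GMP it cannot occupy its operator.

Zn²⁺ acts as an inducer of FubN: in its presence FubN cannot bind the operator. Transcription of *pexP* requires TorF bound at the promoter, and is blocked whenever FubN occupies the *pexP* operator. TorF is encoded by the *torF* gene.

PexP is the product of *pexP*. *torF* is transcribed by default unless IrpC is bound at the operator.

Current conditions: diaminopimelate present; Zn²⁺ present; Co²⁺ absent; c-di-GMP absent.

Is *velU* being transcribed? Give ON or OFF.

ON

Diaminopimelate is present, so VelJ is inactive.
Zn²⁺ is present, so FubN is inactive.
c-di-GMP is absent, so IrpC is inactive.
With no repressor bound, *torF* is transcribed.
So TorF is produced and active.
No repressor is bound and TorF is active, so *pexP* is transcribed.
So PexP is produced and active.
Co²⁺ is absent, so LutC is inactive.
Activator PexP is present, so *velU* is transcribed.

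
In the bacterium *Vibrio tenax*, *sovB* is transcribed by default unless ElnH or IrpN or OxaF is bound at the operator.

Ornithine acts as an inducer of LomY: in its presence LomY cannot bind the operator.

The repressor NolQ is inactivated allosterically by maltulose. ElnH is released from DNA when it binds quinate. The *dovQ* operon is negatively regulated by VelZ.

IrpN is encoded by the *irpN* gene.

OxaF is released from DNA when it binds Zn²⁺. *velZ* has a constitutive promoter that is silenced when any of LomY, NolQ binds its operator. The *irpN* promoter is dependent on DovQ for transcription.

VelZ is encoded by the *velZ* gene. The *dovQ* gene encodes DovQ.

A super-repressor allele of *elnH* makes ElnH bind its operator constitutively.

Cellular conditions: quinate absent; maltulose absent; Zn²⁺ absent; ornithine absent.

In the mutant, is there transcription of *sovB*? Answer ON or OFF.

OFF

ElnH is constitutively active in this strain.
Ornithine is absent, so LomY is active.
Maltulose is absent, so NolQ is active.
With repressor LomY bound, *velZ* is not transcribed.
So VelZ is not produced.
With no repressor bound, *dovQ* is transcribed.
So DovQ is produced and active.
No repressor is bound and DovQ is active, so *irpN* is transcribed.
So IrpN is produced and active.
Zn²⁺ is absent, so OxaF is active.
With repressor ElnH bound, *sovB* is not transcribed.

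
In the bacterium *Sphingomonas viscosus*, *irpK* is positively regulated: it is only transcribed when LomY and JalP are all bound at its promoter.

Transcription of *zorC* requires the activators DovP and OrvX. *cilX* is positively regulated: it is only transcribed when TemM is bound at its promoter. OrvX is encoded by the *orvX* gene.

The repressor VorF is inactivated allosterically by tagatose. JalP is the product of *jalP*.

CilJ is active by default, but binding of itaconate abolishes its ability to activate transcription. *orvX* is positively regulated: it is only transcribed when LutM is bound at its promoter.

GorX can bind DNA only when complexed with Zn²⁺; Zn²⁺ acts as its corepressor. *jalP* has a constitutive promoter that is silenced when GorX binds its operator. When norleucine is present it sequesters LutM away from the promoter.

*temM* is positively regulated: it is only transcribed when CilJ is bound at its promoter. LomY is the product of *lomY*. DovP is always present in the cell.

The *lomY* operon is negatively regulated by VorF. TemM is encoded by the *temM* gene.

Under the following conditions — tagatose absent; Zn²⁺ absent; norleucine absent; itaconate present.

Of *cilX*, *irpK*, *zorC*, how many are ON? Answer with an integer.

1

Itaconate is present, so CilJ is inactive.
Required activator CilJ is absent, so *temM* is not transcribed.
So TemM is not produced.
Required activator TemM is absent, so *cilX* is not transcribed.
→ *cilX* is OFF.
Tagatose is absent, so VorF is active.
With repressor VorF bound, *lomY* is not transcribed.
So LomY is not produced.
Zn²⁺ is absent, so GorX is inactive.
With no repressor bound, *jalP* is transcribed.
So JalP is produced and active.
Required activator LomY is absent, so *irpK* is not transcribed.
→ *irpK* is OFF.
DovP is produced constitutively and is active.
Norleucine is absent, so LutM is active.
No repressor is bound and LutM is active, so *orvX* is transcribed.
So OrvX is produced and active.
No repressor is bound and DovP and OrvX are active, so *zorC* is transcribed.
→ *zorC* is ON.
1 of the 3 genes is transcribed.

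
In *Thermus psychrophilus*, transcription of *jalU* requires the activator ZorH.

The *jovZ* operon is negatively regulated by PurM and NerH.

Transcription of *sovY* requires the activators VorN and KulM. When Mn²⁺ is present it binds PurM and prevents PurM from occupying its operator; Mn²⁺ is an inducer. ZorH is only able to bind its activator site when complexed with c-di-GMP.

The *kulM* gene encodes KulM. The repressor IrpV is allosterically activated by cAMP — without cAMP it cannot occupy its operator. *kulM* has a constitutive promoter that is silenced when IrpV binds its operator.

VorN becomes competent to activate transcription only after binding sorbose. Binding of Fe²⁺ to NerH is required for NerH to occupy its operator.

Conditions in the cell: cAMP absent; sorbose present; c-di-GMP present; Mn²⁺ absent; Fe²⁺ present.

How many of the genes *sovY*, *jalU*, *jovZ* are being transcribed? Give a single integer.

2

Sorbose is present, so VorN is active.
cAMP is absent, so IrpV is inactive.
With no repressor bound, *kulM* is transcribed.
So KulM is produced and active.
No repressor is bound and VorN and KulM are active, so *sovY* is transcribed.
→ *sovY* is ON.
c-di-GMP is present, so ZorH is active.
No repressor is bound and ZorH is active, so *jalU* is transcribed.
→ *jalU* is ON.
Mn²⁺ is absent, so PurM is active.
Fe²⁺ is present, so NerH is active.
With repressor PurM bound, *jovZ* is not transcribed.
→ *jovZ* is OFF.
2 of the 3 genes are transcribed.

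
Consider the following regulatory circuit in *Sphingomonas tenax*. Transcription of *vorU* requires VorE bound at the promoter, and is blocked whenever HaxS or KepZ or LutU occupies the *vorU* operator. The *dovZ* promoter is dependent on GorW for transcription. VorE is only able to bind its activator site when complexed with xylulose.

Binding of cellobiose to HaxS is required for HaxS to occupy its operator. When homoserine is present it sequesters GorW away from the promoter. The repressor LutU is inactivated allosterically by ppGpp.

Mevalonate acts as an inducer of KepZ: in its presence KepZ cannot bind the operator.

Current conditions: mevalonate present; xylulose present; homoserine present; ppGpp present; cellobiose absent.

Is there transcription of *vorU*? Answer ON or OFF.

ON

Cellobiose is absent, so HaxS is inactive.
Mevalonate is present, so KepZ is inactive.
ppGpp is present, so LutU is inactive.
Xylulose is present, so VorE is active.
No repressor is bound and VorE is active, so *vorU* is transcribed.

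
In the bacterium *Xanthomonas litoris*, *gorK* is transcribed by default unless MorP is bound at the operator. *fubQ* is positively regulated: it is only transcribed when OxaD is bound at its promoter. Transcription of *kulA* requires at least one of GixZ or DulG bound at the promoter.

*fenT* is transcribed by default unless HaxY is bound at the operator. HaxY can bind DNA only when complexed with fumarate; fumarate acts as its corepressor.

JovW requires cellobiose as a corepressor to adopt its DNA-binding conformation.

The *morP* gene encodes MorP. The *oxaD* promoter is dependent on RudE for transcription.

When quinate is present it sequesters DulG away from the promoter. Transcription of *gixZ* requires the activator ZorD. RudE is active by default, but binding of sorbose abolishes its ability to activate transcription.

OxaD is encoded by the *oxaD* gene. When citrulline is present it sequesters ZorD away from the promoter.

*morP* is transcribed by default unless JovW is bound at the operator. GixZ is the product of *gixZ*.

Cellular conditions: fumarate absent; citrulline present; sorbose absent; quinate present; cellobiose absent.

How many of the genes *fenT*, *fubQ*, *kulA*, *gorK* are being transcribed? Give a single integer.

2

Fumarate is absent, so HaxY is inactive.
With no repressor bound, *fenT* is transcribed.
→ *fenT* is ON.
Sorbose is absent, so RudE is active.
No repressor is bound and RudE is active, so *oxaD* is transcribed.
So OxaD is produced and active.
No repressor is bound and OxaD is active, so *fubQ* is transcribed.
→ *fubQ* is ON.
Citrulline is present, so ZorD is inactive.
Required activator ZorD is absent, so *gixZ* is not transcribed.
So GixZ is not produced.
Quinate is present, so DulG is inactive.
No activator is available at the *kulA* promoter, so *kulA* is not transcribed.
→ *kulA* is OFF.
Cellobiose is absent, so JovW is inactive.
With no repressor bound, *morP* is transcribed.
So MorP is produced and active.
With repressor MorP bound, *gorK* is not transcribed.
→ *gorK* is OFF.
2 of the 4 genes are transcribed.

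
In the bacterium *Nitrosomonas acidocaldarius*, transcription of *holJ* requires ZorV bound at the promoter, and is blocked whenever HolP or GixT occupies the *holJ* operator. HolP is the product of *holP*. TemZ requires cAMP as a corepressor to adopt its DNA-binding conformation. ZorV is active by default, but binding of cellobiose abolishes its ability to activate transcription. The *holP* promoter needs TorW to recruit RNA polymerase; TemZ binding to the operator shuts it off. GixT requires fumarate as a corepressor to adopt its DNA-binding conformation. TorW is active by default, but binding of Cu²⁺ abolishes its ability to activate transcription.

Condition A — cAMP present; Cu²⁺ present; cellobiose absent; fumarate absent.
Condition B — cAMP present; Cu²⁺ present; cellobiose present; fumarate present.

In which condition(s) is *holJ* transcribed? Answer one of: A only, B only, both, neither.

Condition A:
cAMP is present, so TemZ is active.
Cu²⁺ is present, so TorW is inactive.
With repressor TemZ bound, *holP* is not transcribed.
So HolP is not produced.
Cellobiose is absent, so ZorV is active.
Fumarate is absent, so GixT is inactive.
No repressor is bound and ZorV is active, so *holJ* is transcribed.
→ *holJ* is ON in A.
Condition B:
cAMP is present, so TemZ is active.
Cu²⁺ is present, so TorW is inactive.
With repressor TemZ bound, *holP* is not transcribed.
So HolP is not produced.
Cellobiose is present, so ZorV is inactive.
Fumarate is present, so GixT is active.
With repressor GixT bound, *holJ* is not transcribed.
→ *holJ* is OFF in B.

A only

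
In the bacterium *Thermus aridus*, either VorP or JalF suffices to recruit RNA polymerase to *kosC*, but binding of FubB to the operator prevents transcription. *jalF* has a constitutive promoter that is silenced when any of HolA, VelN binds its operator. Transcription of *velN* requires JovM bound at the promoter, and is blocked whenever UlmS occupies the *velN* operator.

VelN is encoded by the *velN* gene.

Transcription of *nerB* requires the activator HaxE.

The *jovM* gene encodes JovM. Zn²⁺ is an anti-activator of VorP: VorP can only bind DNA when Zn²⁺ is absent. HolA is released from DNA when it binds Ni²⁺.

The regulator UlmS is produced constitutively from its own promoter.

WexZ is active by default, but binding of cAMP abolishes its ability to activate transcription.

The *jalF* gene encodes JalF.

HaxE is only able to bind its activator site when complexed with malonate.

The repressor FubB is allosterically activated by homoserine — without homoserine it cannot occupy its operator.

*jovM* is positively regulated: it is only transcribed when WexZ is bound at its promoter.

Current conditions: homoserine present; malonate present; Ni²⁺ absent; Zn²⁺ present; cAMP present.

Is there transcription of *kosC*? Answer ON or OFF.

Zn²⁺ is present, so VorP is inactive.
Ni²⁺ is absent, so HolA is active.
UlmS is produced constitutively and is active.
cAMP is present, so WexZ is inactive.
Required activator WexZ is absent, so *jovM* is not transcribed.
So JovM is not produced.
With repressor UlmS bound, *velN* is not transcribed.
So VelN is not produced.
With repressor HolA bound, *jalF* is not transcribed.
So JalF is not produced.
Homoserine is present, so FubB is active.
With repressor FubB bound, *kosC* is not transcribed.

OFF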